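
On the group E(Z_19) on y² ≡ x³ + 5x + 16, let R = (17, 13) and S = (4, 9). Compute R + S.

(9, 7)

(17, 13) + (4, 9). λ = (9 - 13)/(4 - 17) ≡ 15/6 mod 19. 6⁻¹ ≡ 16 (mod 19), so λ ≡ 12.
  x = λ² - 17 - 4 = 144 - 21 ≡ 9; y = λ·(17 - 9) - 13 ≡ 7. → (9, 7)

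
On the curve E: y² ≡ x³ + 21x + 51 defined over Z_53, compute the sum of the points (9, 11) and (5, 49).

(10, 25)

(9, 11) + (5, 49). λ = (49 - 11)/(5 - 9) ≡ 38/49 mod 53. 49⁻¹ ≡ 13 (mod 53), so λ ≡ 17.
  x = λ² - 9 - 5 = 289 - 14 ≡ 10; y = λ·(9 - 10) - 11 ≡ 25. → (10, 25)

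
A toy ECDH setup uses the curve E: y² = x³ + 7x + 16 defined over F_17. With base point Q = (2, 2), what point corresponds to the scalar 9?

Double-and-add on 9 = (1001)₂. Start with Q = (2, 2) for the leading 1-bit.
double: tangent at (2, 2): λ = (3·2² + 7)/(2·2) ≡ 2/4. 4⁻¹ ≡ 13 (mod 17), so λ ≡ 2·13 ≡ 9.
  x = λ² - 2 - 2 = 81 - 4 ≡ 9; y = λ·(2 - 9) - 2 ≡ 3. → (9, 3)
double: tangent at (9, 3): λ = (3·9² + 7)/(2·3) ≡ 12/6. 6⁻¹ ≡ 3 (mod 17), so λ ≡ 12·3 ≡ 2.
  x = λ² - 9 - 9 = 4 - 18 ≡ 3; y = λ·(9 - 3) - 3 ≡ 9. → (3, 9)
double: tangent at (3, 9): λ = (3·3² + 7)/(2·9) ≡ 0/1. 1⁻¹ ≡ 1 (mod 17), so λ ≡ 0·1 ≡ 0.
  x = λ² - 3 - 3 = 0 - 6 ≡ 11; y = λ·(3 - 11) - 9 ≡ 8. → (11, 8)
add Q: (11, 8) + (2, 2). λ = (2 - 8)/(2 - 11) ≡ 11/8 mod 17. 8⁻¹ ≡ 15 (mod 17), so λ ≡ 12.
  x = λ² - 11 - 2 = 144 - 13 ≡ 12; y = λ·(11 - 12) - 8 ≡ 14. → (12, 14)

(12, 14)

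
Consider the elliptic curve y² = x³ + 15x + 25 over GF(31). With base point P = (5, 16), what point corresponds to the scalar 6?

(10, 11)

Double-and-add on 6 = (110)₂. Start with P = (5, 16) for the leading 1-bit.
double: tangent at (5, 16): λ = (3·5² + 15)/(2·16) ≡ 28/1. 1⁻¹ ≡ 1 (mod 31) since 1·1 = 1 ≡ 1, so λ ≡ 28·1 ≡ 28.
  x = λ² - 5 - 5 = 784 - 10 ≡ 30; y = λ·(5 - 30) - 16 ≡ 28. → (30, 28)
add P: (30, 28) + (5, 16). λ = (16 - 28)/(5 - 30) ≡ 19/6 mod 31. 6⁻¹ ≡ 26 (mod 31) since 6·26 = 156 ≡ 1, so λ ≡ 29.
  x = λ² - 30 - 5 = 841 - 35 ≡ 0; y = λ·(30 - 0) - 28 ≡ 5. → (0, 5)
double: tangent at (0, 5): λ = (3·0² + 15)/(2·5) ≡ 15/10. 10⁻¹ ≡ 28 (mod 31) since 10·28 = 280 ≡ 1, so λ ≡ 15·28 ≡ 17.
  x = λ² - 0 - 0 = 289 - 0 ≡ 10; y = λ·(0 - 10) - 5 ≡ 11. → (10, 11)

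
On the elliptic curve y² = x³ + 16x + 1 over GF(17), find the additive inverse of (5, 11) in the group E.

-(5, 11) = (5, -11 mod 17) = (5, 6).

(5, 6)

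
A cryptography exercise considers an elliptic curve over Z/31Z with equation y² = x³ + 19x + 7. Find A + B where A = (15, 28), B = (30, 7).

(15, 28) + (30, 7). λ = (7 - 28)/(30 - 15) ≡ 10/15 mod 31. 15⁻¹ ≡ 29 (mod 31) since 15·29 = 435 ≡ 1, so λ ≡ 11.
  x = λ² - 15 - 30 = 121 - 45 ≡ 14; y = λ·(15 - 14) - 28 ≡ 14. → (14, 14)

(14, 14)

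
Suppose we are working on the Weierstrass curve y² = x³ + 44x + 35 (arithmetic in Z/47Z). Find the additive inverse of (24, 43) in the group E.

(24, 4)

-(24, 43) = (24, -43 mod 47) = (24, 4).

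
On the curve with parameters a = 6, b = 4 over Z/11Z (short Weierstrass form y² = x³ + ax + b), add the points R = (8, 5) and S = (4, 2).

(3, 7)

(8, 5) + (4, 2). λ = (2 - 5)/(4 - 8) ≡ 8/7 mod 11. 7⁻¹ ≡ 8 (mod 11) since 7·8 = 56 ≡ 1, so λ ≡ 9.
  x = λ² - 8 - 4 = 81 - 12 ≡ 3; y = λ·(8 - 3) - 5 ≡ 7. → (3, 7)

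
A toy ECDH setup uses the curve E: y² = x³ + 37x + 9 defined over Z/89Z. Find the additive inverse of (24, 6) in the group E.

(24, 83)

-(24, 6) = (24, -6 mod 89) = (24, 83).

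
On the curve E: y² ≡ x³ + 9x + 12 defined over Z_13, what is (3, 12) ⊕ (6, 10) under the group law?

(3, 1)

(3, 12) + (6, 10). λ = (10 - 12)/(6 - 3) ≡ 11/3 mod 13. 3⁻¹ ≡ 9 (mod 13), so λ ≡ 8.
  x = λ² - 3 - 6 = 64 - 9 ≡ 3; y = λ·(3 - 3) - 12 ≡ 1. → (3, 1)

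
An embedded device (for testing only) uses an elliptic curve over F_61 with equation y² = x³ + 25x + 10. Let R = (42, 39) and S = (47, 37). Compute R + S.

(42, 39) + (47, 37). λ = (37 - 39)/(47 - 42) ≡ 59/5 mod 61. 5⁻¹ ≡ 49 (mod 61) since 5·49 = 245 ≡ 1, so λ ≡ 24.
  x = λ² - 42 - 47 = 576 - 89 ≡ 60; y = λ·(42 - 60) - 39 ≡ 17. → (60, 17)

(60, 17)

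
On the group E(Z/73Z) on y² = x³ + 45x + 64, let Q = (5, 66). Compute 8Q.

(38, 12)

Repeated addition: build up to 8Q.
2Q: tangent at (5, 66): λ = (3·5² + 45)/(2·66) ≡ 47/59. 59⁻¹ ≡ 26 (mod 73), so λ ≡ 47·26 ≡ 54.
  x = λ² - 5 - 5 = 2916 - 10 ≡ 59; y = λ·(5 - 59) - 66 ≡ 11. → (59, 11)
3Q: (59, 11) + (5, 66). λ = (66 - 11)/(5 - 59) ≡ 55/19 mod 73. 19⁻¹ ≡ 50 (mod 73), so λ ≡ 49.
  x = λ² - 59 - 5 = 2401 - 64 ≡ 1; y = λ·(59 - 1) - 11 ≡ 57. → (1, 57)
4Q: (1, 57) + (5, 66). λ = (66 - 57)/(5 - 1) ≡ 9/4 mod 73. 4⁻¹ ≡ 55 (mod 73) since 4·55 = 220 ≡ 1, so λ ≡ 57.
  x = λ² - 1 - 5 = 3249 - 6 ≡ 31; y = λ·(1 - 31) - 57 ≡ 58. → (31, 58)
5Q: (31, 58) + (5, 66). λ = (66 - 58)/(5 - 31) ≡ 8/47 mod 73. 47⁻¹ ≡ 14 (mod 73), so λ ≡ 39.
  x = λ² - 31 - 5 = 1521 - 36 ≡ 25; y = λ·(31 - 25) - 58 ≡ 30. → (25, 30)
6Q: (25, 30) + (5, 66). λ = (66 - 30)/(5 - 25) ≡ 36/53 mod 73. 53⁻¹ ≡ 62 (mod 73) since 53·62 = 3286 ≡ 1, so λ ≡ 42.
  x = λ² - 25 - 5 = 1764 - 30 ≡ 55; y = λ·(25 - 55) - 30 ≡ 24. → (55, 24)
7Q: (55, 24) + (5, 66). λ = (66 - 24)/(5 - 55) ≡ 42/23 mod 73. 23⁻¹ ≡ 54 (mod 73) since 23·54 = 1242 ≡ 1, so λ ≡ 5.
  x = λ² - 55 - 5 = 25 - 60 ≡ 38; y = λ·(55 - 38) - 24 ≡ 61. → (38, 61)
8Q: (38, 61) + (5, 66). λ = (66 - 61)/(5 - 38) ≡ 5/40 mod 73. 40⁻¹ ≡ 42 (mod 73), so λ ≡ 64.
  x = λ² - 38 - 5 = 4096 - 43 ≡ 38; y = λ·(38 - 38) - 61 ≡ 12. → (38, 12)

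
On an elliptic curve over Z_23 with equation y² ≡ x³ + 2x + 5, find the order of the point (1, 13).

11

2P: tangent at (1, 13): λ = (3·1² + 2)/(2·13) ≡ 5/3. 3⁻¹ ≡ 8 (mod 23), so λ ≡ 5·8 ≡ 17.
  x = λ² - 1 - 1 = 289 - 2 ≡ 11; y = λ·(1 - 11) - 13 ≡ 1. → (11, 1)
3P: (11, 1) + (1, 13). λ = (13 - 1)/(1 - 11) ≡ 12/13 mod 23. 13⁻¹ ≡ 16 (mod 23), so λ ≡ 8.
  x = λ² - 11 - 1 = 64 - 12 ≡ 6; y = λ·(11 - 6) - 1 ≡ 16. → (6, 16)
4P: (6, 16) + (1, 13). λ = (13 - 16)/(1 - 6) ≡ 20/18 mod 23. 18⁻¹ ≡ 9 (mod 23) since 18·9 = 162 ≡ 1, so λ ≡ 19.
  x = λ² - 6 - 1 = 361 - 7 ≡ 9; y = λ·(6 - 9) - 16 ≡ 19. → (9, 19)
5P: (9, 19) + (1, 13). λ = (13 - 19)/(1 - 9) ≡ 17/15 mod 23. 15⁻¹ ≡ 20 (mod 23), so λ ≡ 18.
  x = λ² - 9 - 1 = 324 - 10 ≡ 15; y = λ·(9 - 15) - 19 ≡ 11. → (15, 11)
6P: (15, 11) + (1, 13). λ = (13 - 11)/(1 - 15) ≡ 2/9 mod 23. 9⁻¹ ≡ 18 (mod 23), so λ ≡ 13.
  x = λ² - 15 - 1 = 169 - 16 ≡ 15; y = λ·(15 - 15) - 11 ≡ 12. → (15, 12)
7P: (15, 12) + (1, 13). λ = (13 - 12)/(1 - 15) ≡ 1/9 mod 23. 9⁻¹ ≡ 18 (mod 23), so λ ≡ 18.
  x = λ² - 15 - 1 = 324 - 16 ≡ 9; y = λ·(15 - 9) - 12 ≡ 4. → (9, 4)
8P: (9, 4) + (1, 13). λ = (13 - 4)/(1 - 9) ≡ 9/15 mod 23. 15⁻¹ ≡ 20 (mod 23), so λ ≡ 19.
  x = λ² - 9 - 1 = 361 - 10 ≡ 6; y = λ·(9 - 6) - 4 ≡ 7. → (6, 7)
9P: (6, 7) + (1, 13). λ = (13 - 7)/(1 - 6) ≡ 6/18 mod 23. 18⁻¹ ≡ 9 (mod 23), so λ ≡ 8.
  x = λ² - 6 - 1 = 64 - 7 ≡ 11; y = λ·(6 - 11) - 7 ≡ 22. → (11, 22)
10P: (11, 22) + (1, 13). λ = (13 - 22)/(1 - 11) ≡ 14/13 mod 23. 13⁻¹ ≡ 16 (mod 23) since 13·16 = 208 ≡ 1, so λ ≡ 17.
  x = λ² - 11 - 1 = 289 - 12 ≡ 1; y = λ·(11 - 1) - 22 ≡ 10. → (1, 10)
11P: (1, 10) + (1, 13): same x and y₁ ≡ -y₂, so the sum is ∞.
11P = ∞, so the order is 11.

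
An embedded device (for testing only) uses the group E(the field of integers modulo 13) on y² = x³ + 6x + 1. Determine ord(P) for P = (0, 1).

2P: tangent at (0, 1): λ = (3·0² + 6)/(2·1) ≡ 6/2. 2⁻¹ ≡ 7 (mod 13), so λ ≡ 6·7 ≡ 3.
  x = λ² - 0 - 0 = 9 - 0 ≡ 9; y = λ·(0 - 9) - 1 ≡ 11. → (9, 11)
3P: (9, 11) + (0, 1). λ = (1 - 11)/(0 - 9) ≡ 3/4 mod 13. 4⁻¹ ≡ 10 (mod 13) since 4·10 = 40 ≡ 1, so λ ≡ 4.
  x = λ² - 9 - 0 = 16 - 9 ≡ 7; y = λ·(9 - 7) - 11 ≡ 10. → (7, 10)
4P: (7, 10) + (0, 1). λ = (1 - 10)/(0 - 7) ≡ 4/6 mod 13. 6⁻¹ ≡ 11 (mod 13), so λ ≡ 5.
  x = λ² - 7 - 0 = 25 - 7 ≡ 5; y = λ·(7 - 5) - 10 ≡ 0. → (5, 0)
5P: (5, 0) + (0, 1). λ = (1 - 0)/(0 - 5) ≡ 1/8 mod 13. 8⁻¹ ≡ 5 (mod 13), so λ ≡ 5.
  x = λ² - 5 - 0 = 25 - 5 ≡ 7; y = λ·(5 - 7) - 0 ≡ 3. → (7, 3)
6P: (7, 3) + (0, 1). λ = (1 - 3)/(0 - 7) ≡ 11/6 mod 13. 6⁻¹ ≡ 11 (mod 13) since 6·11 = 66 ≡ 1, so λ ≡ 4.
  x = λ² - 7 - 0 = 16 - 7 ≡ 9; y = λ·(7 - 9) - 3 ≡ 2. → (9, 2)
7P: (9, 2) + (0, 1). λ = (1 - 2)/(0 - 9) ≡ 12/4 mod 13. 4⁻¹ ≡ 10 (mod 13), so λ ≡ 3.
  x = λ² - 9 - 0 = 9 - 9 ≡ 0; y = λ·(9 - 0) - 2 ≡ 12. → (0, 12)
8P: (0, 12) + (0, 1): same x and y₁ ≡ -y₂, so the sum is O.
8P = O, so the order is 8.

8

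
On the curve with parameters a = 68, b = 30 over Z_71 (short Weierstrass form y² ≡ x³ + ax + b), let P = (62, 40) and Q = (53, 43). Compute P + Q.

(62, 40) + (53, 43). λ = (43 - 40)/(53 - 62) ≡ 3/62 mod 71. 62⁻¹ ≡ 63 (mod 71), so λ ≡ 47.
  x = λ² - 62 - 53 = 2209 - 115 ≡ 35; y = λ·(62 - 35) - 40 ≡ 22. → (35, 22)

(35, 22)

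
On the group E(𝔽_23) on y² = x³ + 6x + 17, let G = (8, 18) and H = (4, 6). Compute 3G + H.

O

First 3G:
Repeated addition: build up to 3G.
2G: tangent at (8, 18): λ = (3·8² + 6)/(2·18) ≡ 14/13. 13⁻¹ ≡ 16 (mod 23), so λ ≡ 14·16 ≡ 17.
  x = λ² - 8 - 8 = 289 - 16 ≡ 20; y = λ·(8 - 20) - 18 ≡ 8. → (20, 8)
3G: (20, 8) + (8, 18). λ = (18 - 8)/(8 - 20) ≡ 10/11 mod 23. 11⁻¹ ≡ 21 (mod 23) since 11·21 = 231 ≡ 1, so λ ≡ 3.
  x = λ² - 20 - 8 = 9 - 28 ≡ 4; y = λ·(20 - 4) - 8 ≡ 17. → (4, 17)
3G = (4, 17).
Finally 3G + H:
(4, 17) + (4, 6): same x and y₁ ≡ -y₂, so the sum is O.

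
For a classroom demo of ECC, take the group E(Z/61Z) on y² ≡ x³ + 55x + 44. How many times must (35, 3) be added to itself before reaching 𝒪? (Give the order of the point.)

2P: tangent at (35, 3): λ = (3·35² + 55)/(2·3) ≡ 9/6. 6⁻¹ ≡ 51 (mod 61), so λ ≡ 9·51 ≡ 32.
  x = λ² - 35 - 35 = 1024 - 70 ≡ 39; y = λ·(35 - 39) - 3 ≡ 52. → (39, 52)
3P: (39, 52) + (35, 3). λ = (3 - 52)/(35 - 39) ≡ 12/57 mod 61. 57⁻¹ ≡ 15 (mod 61) since 57·15 = 855 ≡ 1, so λ ≡ 58.
  x = λ² - 39 - 35 = 3364 - 74 ≡ 57; y = λ·(39 - 57) - 52 ≡ 2. → (57, 2)
4P: (57, 2) + (35, 3). λ = (3 - 2)/(35 - 57) ≡ 1/39 mod 61. 39⁻¹ ≡ 36 (mod 61), so λ ≡ 36.
  x = λ² - 57 - 35 = 1296 - 92 ≡ 45; y = λ·(57 - 45) - 2 ≡ 3. → (45, 3)
5P: (45, 3) + (35, 3). λ = (3 - 3)/(35 - 45) ≡ 0/51 mod 61. 51⁻¹ ≡ 6 (mod 61), so λ ≡ 0.
  x = λ² - 45 - 35 = 0 - 80 ≡ 42; y = λ·(45 - 42) - 3 ≡ 58. → (42, 58)
6P: (42, 58) + (35, 3). λ = (3 - 58)/(35 - 42) ≡ 6/54 mod 61. 54⁻¹ ≡ 26 (mod 61) since 54·26 = 1404 ≡ 1, so λ ≡ 34.
  x = λ² - 42 - 35 = 1156 - 77 ≡ 42; y = λ·(42 - 42) - 58 ≡ 3. → (42, 3)
7P: (42, 3) + (35, 3). λ = (3 - 3)/(35 - 42) ≡ 0/54 mod 61. 54⁻¹ ≡ 26 (mod 61), so λ ≡ 0.
  x = λ² - 42 - 35 = 0 - 77 ≡ 45; y = λ·(42 - 45) - 3 ≡ 58. → (45, 58)
8P: (45, 58) + (35, 3). λ = (3 - 58)/(35 - 45) ≡ 6/51 mod 61. 51⁻¹ ≡ 6 (mod 61) since 51·6 = 306 ≡ 1, so λ ≡ 36.
  x = λ² - 45 - 35 = 1296 - 80 ≡ 57; y = λ·(45 - 57) - 58 ≡ 59. → (57, 59)
9P: (57, 59) + (35, 3). λ = (3 - 59)/(35 - 57) ≡ 5/39 mod 61. 39⁻¹ ≡ 36 (mod 61) since 39·36 = 1404 ≡ 1, so λ ≡ 58.
  x = λ² - 57 - 35 = 3364 - 92 ≡ 39; y = λ·(57 - 39) - 59 ≡ 9. → (39, 9)
10P: (39, 9) + (35, 3). λ = (3 - 9)/(35 - 39) ≡ 55/57 mod 61. 57⁻¹ ≡ 15 (mod 61) since 57·15 = 855 ≡ 1, so λ ≡ 32.
  x = λ² - 39 - 35 = 1024 - 74 ≡ 35; y = λ·(39 - 35) - 9 ≡ 58. → (35, 58)
11P: (35, 58) + (35, 3): same x and y₁ ≡ -y₂, so the sum is 𝒪.
11P = 𝒪, so the order is 11.

11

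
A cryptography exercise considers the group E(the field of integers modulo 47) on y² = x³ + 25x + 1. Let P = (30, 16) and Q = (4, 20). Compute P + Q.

(40, 0)

(30, 16) + (4, 20). λ = (20 - 16)/(4 - 30) ≡ 4/21 mod 47. 21⁻¹ ≡ 9 (mod 47), so λ ≡ 36.
  x = λ² - 30 - 4 = 1296 - 34 ≡ 40; y = λ·(30 - 40) - 16 ≡ 0. → (40, 0)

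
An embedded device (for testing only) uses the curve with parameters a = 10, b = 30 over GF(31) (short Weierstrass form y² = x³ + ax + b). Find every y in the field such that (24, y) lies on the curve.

x³ + 10x + 30 = 14094 ≡ 20 (mod 31).
Square roots of 20 mod 31: 12 and 19 (since 12² = 144 ≡ 20).

12, 19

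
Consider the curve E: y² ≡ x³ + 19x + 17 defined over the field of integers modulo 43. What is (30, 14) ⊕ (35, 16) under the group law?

(16, 26)

(30, 14) + (35, 16). λ = (16 - 14)/(35 - 30) ≡ 2/5 mod 43. 5⁻¹ ≡ 26 (mod 43) since 5·26 = 130 ≡ 1, so λ ≡ 9.
  x = λ² - 30 - 35 = 81 - 65 ≡ 16; y = λ·(30 - 16) - 14 ≡ 26. → (16, 26)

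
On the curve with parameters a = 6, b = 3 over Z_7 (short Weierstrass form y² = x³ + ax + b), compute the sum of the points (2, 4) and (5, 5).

(2, 4) + (5, 5). λ = (5 - 4)/(5 - 2) ≡ 1/3 mod 7. 3⁻¹ ≡ 5 (mod 7) since 3·5 = 15 ≡ 1, so λ ≡ 5.
  x = λ² - 2 - 5 = 25 - 7 ≡ 4; y = λ·(2 - 4) - 4 ≡ 0. → (4, 0)

(4, 0)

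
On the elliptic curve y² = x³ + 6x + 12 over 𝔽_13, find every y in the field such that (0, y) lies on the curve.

5, 8

x³ + 6x + 12 = 12 ≡ 12 (mod 13).
Square roots of 12 mod 13: 5 and 8 (since 5² = 25 ≡ 12).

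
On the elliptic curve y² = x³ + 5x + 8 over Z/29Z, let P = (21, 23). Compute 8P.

(6, 15)

Repeated addition: build up to 8P.
2P: tangent at (21, 23): λ = (3·21² + 5)/(2·23) ≡ 23/17. 17⁻¹ ≡ 12 (mod 29), so λ ≡ 23·12 ≡ 15.
  x = λ² - 21 - 21 = 225 - 42 ≡ 9; y = λ·(21 - 9) - 23 ≡ 12. → (9, 12)
3P: (9, 12) + (21, 23). λ = (23 - 12)/(21 - 9) ≡ 11/12 mod 29. 12⁻¹ ≡ 17 (mod 29), so λ ≡ 13.
  x = λ² - 9 - 21 = 169 - 30 ≡ 23; y = λ·(9 - 23) - 12 ≡ 9. → (23, 9)
4P: (23, 9) + (21, 23). λ = (23 - 9)/(21 - 23) ≡ 14/27 mod 29. 27⁻¹ ≡ 14 (mod 29), so λ ≡ 22.
  x = λ² - 23 - 21 = 484 - 44 ≡ 5; y = λ·(23 - 5) - 9 ≡ 10. → (5, 10)
5P: (5, 10) + (21, 23). λ = (23 - 10)/(21 - 5) ≡ 13/16 mod 29. 16⁻¹ ≡ 20 (mod 29) since 16·20 = 320 ≡ 1, so λ ≡ 28.
  x = λ² - 5 - 21 = 784 - 26 ≡ 4; y = λ·(5 - 4) - 10 ≡ 18. → (4, 18)
6P: (4, 18) + (21, 23). λ = (23 - 18)/(21 - 4) ≡ 5/17 mod 29. 17⁻¹ ≡ 12 (mod 29), so λ ≡ 2.
  x = λ² - 4 - 21 = 4 - 25 ≡ 8; y = λ·(4 - 8) - 18 ≡ 3. → (8, 3)
7P: (8, 3) + (21, 23). λ = (23 - 3)/(21 - 8) ≡ 20/13 mod 29. 13⁻¹ ≡ 9 (mod 29), so λ ≡ 6.
  x = λ² - 8 - 21 = 36 - 29 ≡ 7; y = λ·(8 - 7) - 3 ≡ 3. → (7, 3)
8P: (7, 3) + (21, 23). λ = (23 - 3)/(21 - 7) ≡ 20/14 mod 29. 14⁻¹ ≡ 27 (mod 29), so λ ≡ 18.
  x = λ² - 7 - 21 = 324 - 28 ≡ 6; y = λ·(7 - 6) - 3 ≡ 15. → (6, 15)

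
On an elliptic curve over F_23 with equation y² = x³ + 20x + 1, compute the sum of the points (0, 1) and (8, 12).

(0, 22)

(0, 1) + (8, 12). λ = (12 - 1)/(8 - 0) ≡ 11/8 mod 23. 8⁻¹ ≡ 3 (mod 23), so λ ≡ 10.
  x = λ² - 0 - 8 = 100 - 8 ≡ 0; y = λ·(0 - 0) - 1 ≡ 22. → (0, 22)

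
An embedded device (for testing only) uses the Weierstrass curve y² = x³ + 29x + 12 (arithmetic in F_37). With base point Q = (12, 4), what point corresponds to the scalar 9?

(13, 25)

Repeated addition: build up to 9Q.
2Q: tangent at (12, 4): λ = (3·12² + 29)/(2·4) ≡ 17/8. 8⁻¹ ≡ 14 (mod 37), so λ ≡ 17·14 ≡ 16.
  x = λ² - 12 - 12 = 256 - 24 ≡ 10; y = λ·(12 - 10) - 4 ≡ 28. → (10, 28)
3Q: (10, 28) + (12, 4). λ = (4 - 28)/(12 - 10) ≡ 13/2 mod 37. 2⁻¹ ≡ 19 (mod 37), so λ ≡ 25.
  x = λ² - 10 - 12 = 625 - 22 ≡ 11; y = λ·(10 - 11) - 28 ≡ 21. → (11, 21)
4Q: (11, 21) + (12, 4). λ = (4 - 21)/(12 - 11) ≡ 20/1 mod 37. 1⁻¹ ≡ 1 (mod 37) since 1·1 = 1 ≡ 1, so λ ≡ 20.
  x = λ² - 11 - 12 = 400 - 23 ≡ 7; y = λ·(11 - 7) - 21 ≡ 22. → (7, 22)
5Q: (7, 22) + (12, 4). λ = (4 - 22)/(12 - 7) ≡ 19/5 mod 37. 5⁻¹ ≡ 15 (mod 37) since 5·15 = 75 ≡ 1, so λ ≡ 26.
  x = λ² - 7 - 12 = 676 - 19 ≡ 28; y = λ·(7 - 28) - 22 ≡ 24. → (28, 24)
6Q: (28, 24) + (12, 4). λ = (4 - 24)/(12 - 28) ≡ 17/21 mod 37. 21⁻¹ ≡ 30 (mod 37) since 21·30 = 630 ≡ 1, so λ ≡ 29.
  x = λ² - 28 - 12 = 841 - 40 ≡ 24; y = λ·(28 - 24) - 24 ≡ 18. → (24, 18)
7Q: (24, 18) + (12, 4). λ = (4 - 18)/(12 - 24) ≡ 23/25 mod 37. 25⁻¹ ≡ 3 (mod 37), so λ ≡ 32.
  x = λ² - 24 - 12 = 1024 - 36 ≡ 26; y = λ·(24 - 26) - 18 ≡ 29. → (26, 29)
8Q: (26, 29) + (12, 4). λ = (4 - 29)/(12 - 26) ≡ 12/23 mod 37. 23⁻¹ ≡ 29 (mod 37) since 23·29 = 667 ≡ 1, so λ ≡ 15.
  x = λ² - 26 - 12 = 225 - 38 ≡ 2; y = λ·(26 - 2) - 29 ≡ 35. → (2, 35)
9Q: (2, 35) + (12, 4). λ = (4 - 35)/(12 - 2) ≡ 6/10 mod 37. 10⁻¹ ≡ 26 (mod 37), so λ ≡ 8.
  x = λ² - 2 - 12 = 64 - 14 ≡ 13; y = λ·(2 - 13) - 35 ≡ 25. → (13, 25)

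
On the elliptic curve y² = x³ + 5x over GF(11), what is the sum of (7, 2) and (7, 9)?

The two points share x = 7 and their y-coordinates satisfy 2 + 9 ≡ 0 (mod 11), so they are inverses. Their sum is the point at infinity.

O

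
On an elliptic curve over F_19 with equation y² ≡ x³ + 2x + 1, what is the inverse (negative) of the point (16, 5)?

(16, 14)

-(16, 5) = (16, -5 mod 19) = (16, 14).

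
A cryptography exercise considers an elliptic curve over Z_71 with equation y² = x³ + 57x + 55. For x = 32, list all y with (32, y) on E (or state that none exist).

x³ + 57x + 55 = 34647 ≡ 70 (mod 71).
70 is a non-residue mod 71; no y exists.

none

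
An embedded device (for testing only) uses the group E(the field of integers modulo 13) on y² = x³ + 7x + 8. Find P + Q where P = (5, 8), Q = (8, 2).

(5, 8) + (8, 2). λ = (2 - 8)/(8 - 5) ≡ 7/3 mod 13. 3⁻¹ ≡ 9 (mod 13), so λ ≡ 11.
  x = λ² - 5 - 8 = 121 - 13 ≡ 4; y = λ·(5 - 4) - 8 ≡ 3. → (4, 3)

(4, 3)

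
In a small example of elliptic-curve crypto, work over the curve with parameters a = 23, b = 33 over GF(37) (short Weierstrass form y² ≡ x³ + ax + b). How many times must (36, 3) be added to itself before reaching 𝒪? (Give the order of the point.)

2P: tangent at (36, 3): λ = (3·36² + 23)/(2·3) ≡ 26/6. 6⁻¹ ≡ 31 (mod 37), so λ ≡ 26·31 ≡ 29.
  x = λ² - 36 - 36 = 841 - 72 ≡ 29; y = λ·(36 - 29) - 3 ≡ 15. → (29, 15)
3P: (29, 15) + (36, 3). λ = (3 - 15)/(36 - 29) ≡ 25/7 mod 37. 7⁻¹ ≡ 16 (mod 37) since 7·16 = 112 ≡ 1, so λ ≡ 30.
  x = λ² - 29 - 36 = 900 - 65 ≡ 21; y = λ·(29 - 21) - 15 ≡ 3. → (21, 3)
4P: (21, 3) + (36, 3). λ = (3 - 3)/(36 - 21) ≡ 0/15 mod 37. 15⁻¹ ≡ 5 (mod 37) since 15·5 = 75 ≡ 1, so λ ≡ 0.
  x = λ² - 21 - 36 = 0 - 57 ≡ 17; y = λ·(21 - 17) - 3 ≡ 34. → (17, 34)
5P: (17, 34) + (36, 3). λ = (3 - 34)/(36 - 17) ≡ 6/19 mod 37. 19⁻¹ ≡ 2 (mod 37) since 19·2 = 38 ≡ 1, so λ ≡ 12.
  x = λ² - 17 - 36 = 144 - 53 ≡ 17; y = λ·(17 - 17) - 34 ≡ 3. → (17, 3)
6P: (17, 3) + (36, 3). λ = (3 - 3)/(36 - 17) ≡ 0/19 mod 37. 19⁻¹ ≡ 2 (mod 37) since 19·2 = 38 ≡ 1, so λ ≡ 0.
  x = λ² - 17 - 36 = 0 - 53 ≡ 21; y = λ·(17 - 21) - 3 ≡ 34. → (21, 34)
7P: (21, 34) + (36, 3). λ = (3 - 34)/(36 - 21) ≡ 6/15 mod 37. 15⁻¹ ≡ 5 (mod 37), so λ ≡ 30.
  x = λ² - 21 - 36 = 900 - 57 ≡ 29; y = λ·(21 - 29) - 34 ≡ 22. → (29, 22)
8P: (29, 22) + (36, 3). λ = (3 - 22)/(36 - 29) ≡ 18/7 mod 37. 7⁻¹ ≡ 16 (mod 37), so λ ≡ 29.
  x = λ² - 29 - 36 = 841 - 65 ≡ 36; y = λ·(29 - 36) - 22 ≡ 34. → (36, 34)
9P: (36, 34) + (36, 3): same x and y₁ ≡ -y₂, so the sum is 𝒪.
9P = 𝒪, so the order is 9.

9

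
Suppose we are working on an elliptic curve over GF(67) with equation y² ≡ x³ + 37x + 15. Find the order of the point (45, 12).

2P: tangent at (45, 12): λ = (3·45² + 37)/(2·12) ≡ 15/24. 24⁻¹ ≡ 14 (mod 67) since 24·14 = 336 ≡ 1, so λ ≡ 15·14 ≡ 9.
  x = λ² - 45 - 45 = 81 - 90 ≡ 58; y = λ·(45 - 58) - 12 ≡ 5. → (58, 5)
3P: (58, 5) + (45, 12). λ = (12 - 5)/(45 - 58) ≡ 7/54 mod 67. 54⁻¹ ≡ 36 (mod 67), so λ ≡ 51.
  x = λ² - 58 - 45 = 2601 - 103 ≡ 19; y = λ·(58 - 19) - 5 ≡ 41. → (19, 41)
4P: (19, 41) + (45, 12). λ = (12 - 41)/(45 - 19) ≡ 38/26 mod 67. 26⁻¹ ≡ 49 (mod 67) since 26·49 = 1274 ≡ 1, so λ ≡ 53.
  x = λ² - 19 - 45 = 2809 - 64 ≡ 65; y = λ·(19 - 65) - 41 ≡ 0. → (65, 0)
5P: (65, 0) + (45, 12). λ = (12 - 0)/(45 - 65) ≡ 12/47 mod 67. 47⁻¹ ≡ 10 (mod 67), so λ ≡ 53.
  x = λ² - 65 - 45 = 2809 - 110 ≡ 19; y = λ·(65 - 19) - 0 ≡ 26. → (19, 26)
6P: (19, 26) + (45, 12). λ = (12 - 26)/(45 - 19) ≡ 53/26 mod 67. 26⁻¹ ≡ 49 (mod 67), so λ ≡ 51.
  x = λ² - 19 - 45 = 2601 - 64 ≡ 58; y = λ·(19 - 58) - 26 ≡ 62. → (58, 62)
7P: (58, 62) + (45, 12). λ = (12 - 62)/(45 - 58) ≡ 17/54 mod 67. 54⁻¹ ≡ 36 (mod 67), so λ ≡ 9.
  x = λ² - 58 - 45 = 81 - 103 ≡ 45; y = λ·(58 - 45) - 62 ≡ 55. → (45, 55)
8P: (45, 55) + (45, 12): same x and y₁ ≡ -y₂, so the sum is O.
8P = O, so the order is 8.

8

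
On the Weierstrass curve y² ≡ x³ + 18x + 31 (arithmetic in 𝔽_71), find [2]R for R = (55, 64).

(18, 9)

tangent at (55, 64): λ = (3·55² + 18)/(2·64) ≡ 5/57. 57⁻¹ ≡ 5 (mod 71), so λ ≡ 5·5 ≡ 25.
  x = λ² - 55 - 55 = 625 - 110 ≡ 18; y = λ·(55 - 18) - 64 ≡ 9. → (18, 9)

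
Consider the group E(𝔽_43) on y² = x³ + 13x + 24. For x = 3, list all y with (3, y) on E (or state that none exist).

x³ + 13x + 24 = 90 ≡ 4 (mod 43).
Square roots of 4 mod 43: 2 and 41 (since 2² = 4 ≡ 4).

2, 41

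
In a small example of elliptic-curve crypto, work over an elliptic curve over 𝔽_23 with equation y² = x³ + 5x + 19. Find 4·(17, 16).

O

Write Q = (17, 16).
Repeated addition: build up to 4Q.
2Q: tangent at (17, 16): λ = (3·17² + 5)/(2·16) ≡ 21/9. 9⁻¹ ≡ 18 (mod 23), so λ ≡ 21·18 ≡ 10.
  x = λ² - 17 - 17 = 100 - 34 ≡ 20; y = λ·(17 - 20) - 16 ≡ 0. → (20, 0)
3Q: (20, 0) + (17, 16). λ = (16 - 0)/(17 - 20) ≡ 16/20 mod 23. 20⁻¹ ≡ 15 (mod 23) since 20·15 = 300 ≡ 1, so λ ≡ 10.
  x = λ² - 20 - 17 = 100 - 37 ≡ 17; y = λ·(20 - 17) - 0 ≡ 7. → (17, 7)
4Q: (17, 7) + (17, 16): same x and y₁ ≡ -y₂, so the sum is O.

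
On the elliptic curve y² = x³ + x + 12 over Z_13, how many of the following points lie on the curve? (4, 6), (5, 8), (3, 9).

2

(4, 6): 6² ≡ 10, rhs ≡ 2 → off.
(5, 8): 8² ≡ 12, rhs ≡ 12 → on.
(3, 9): 9² ≡ 3, rhs ≡ 3 → on.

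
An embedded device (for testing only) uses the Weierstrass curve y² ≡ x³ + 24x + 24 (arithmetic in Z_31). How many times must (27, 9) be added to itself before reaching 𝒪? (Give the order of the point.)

2P: tangent at (27, 9): λ = (3·27² + 24)/(2·9) ≡ 10/18. 18⁻¹ ≡ 19 (mod 31), so λ ≡ 10·19 ≡ 4.
  x = λ² - 27 - 27 = 16 - 54 ≡ 24; y = λ·(27 - 24) - 9 ≡ 3. → (24, 3)
3P: (24, 3) + (27, 9). λ = (9 - 3)/(27 - 24) ≡ 6/3 mod 31. 3⁻¹ ≡ 21 (mod 31), so λ ≡ 2.
  x = λ² - 24 - 27 = 4 - 51 ≡ 15; y = λ·(24 - 15) - 3 ≡ 15. → (15, 15)
4P: (15, 15) + (27, 9). λ = (9 - 15)/(27 - 15) ≡ 25/12 mod 31. 12⁻¹ ≡ 13 (mod 31), so λ ≡ 15.
  x = λ² - 15 - 27 = 225 - 42 ≡ 28; y = λ·(15 - 28) - 15 ≡ 7. → (28, 7)
5P: (28, 7) + (27, 9). λ = (9 - 7)/(27 - 28) ≡ 2/30 mod 31. 30⁻¹ ≡ 30 (mod 31), so λ ≡ 29.
  x = λ² - 28 - 27 = 841 - 55 ≡ 11; y = λ·(28 - 11) - 7 ≡ 21. → (11, 21)
6P: (11, 21) + (27, 9). λ = (9 - 21)/(27 - 11) ≡ 19/16 mod 31. 16⁻¹ ≡ 2 (mod 31), so λ ≡ 7.
  x = λ² - 11 - 27 = 49 - 38 ≡ 11; y = λ·(11 - 11) - 21 ≡ 10. → (11, 10)
7P: (11, 10) + (27, 9). λ = (9 - 10)/(27 - 11) ≡ 30/16 mod 31. 16⁻¹ ≡ 2 (mod 31) since 16·2 = 32 ≡ 1, so λ ≡ 29.
  x = λ² - 11 - 27 = 841 - 38 ≡ 28; y = λ·(11 - 28) - 10 ≡ 24. → (28, 24)
8P: (28, 24) + (27, 9). λ = (9 - 24)/(27 - 28) ≡ 16/30 mod 31. 30⁻¹ ≡ 30 (mod 31) since 30·30 = 900 ≡ 1, so λ ≡ 15.
  x = λ² - 28 - 27 = 225 - 55 ≡ 15; y = λ·(28 - 15) - 24 ≡ 16. → (15, 16)
9P: (15, 16) + (27, 9). λ = (9 - 16)/(27 - 15) ≡ 24/12 mod 31. 12⁻¹ ≡ 13 (mod 31), so λ ≡ 2.
  x = λ² - 15 - 27 = 4 - 42 ≡ 24; y = λ·(15 - 24) - 16 ≡ 28. → (24, 28)
10P: (24, 28) + (27, 9). λ = (9 - 28)/(27 - 24) ≡ 12/3 mod 31. 3⁻¹ ≡ 21 (mod 31) since 3·21 = 63 ≡ 1, so λ ≡ 4.
  x = λ² - 24 - 27 = 16 - 51 ≡ 27; y = λ·(24 - 27) - 28 ≡ 22. → (27, 22)
11P: (27, 22) + (27, 9): same x and y₁ ≡ -y₂, so the sum is 𝒪.
11P = 𝒪, so the order is 11.

11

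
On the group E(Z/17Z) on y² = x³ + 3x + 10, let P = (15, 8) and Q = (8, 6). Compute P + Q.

(15, 8) + (8, 6). λ = (6 - 8)/(8 - 15) ≡ 15/10 mod 17. 10⁻¹ ≡ 12 (mod 17), so λ ≡ 10.
  x = λ² - 15 - 8 = 100 - 23 ≡ 9; y = λ·(15 - 9) - 8 ≡ 1. → (9, 1)

(9, 1)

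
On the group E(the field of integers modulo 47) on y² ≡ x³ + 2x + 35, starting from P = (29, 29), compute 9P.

(44, 40)

Double-and-add on 9 = (1001)₂. Start with P = (29, 29) for the leading 1-bit.
double: tangent at (29, 29): λ = (3·29² + 2)/(2·29) ≡ 34/11. 11⁻¹ ≡ 30 (mod 47) since 11·30 = 330 ≡ 1, so λ ≡ 34·30 ≡ 33.
  x = λ² - 29 - 29 = 1089 - 58 ≡ 44; y = λ·(29 - 44) - 29 ≡ 40. → (44, 40)
double: tangent at (44, 40): λ = (3·44² + 2)/(2·40) ≡ 29/33. 33⁻¹ ≡ 10 (mod 47), so λ ≡ 29·10 ≡ 8.
  x = λ² - 44 - 44 = 64 - 88 ≡ 23; y = λ·(44 - 23) - 40 ≡ 34. → (23, 34)
double: tangent at (23, 34): λ = (3·23² + 2)/(2·34) ≡ 38/21. 21⁻¹ ≡ 9 (mod 47), so λ ≡ 38·9 ≡ 13.
  x = λ² - 23 - 23 = 169 - 46 ≡ 29; y = λ·(23 - 29) - 34 ≡ 29. → (29, 29)
add P: tangent at (29, 29): λ = (3·29² + 2)/(2·29) ≡ 34/11. 11⁻¹ ≡ 30 (mod 47) since 11·30 = 330 ≡ 1, so λ ≡ 34·30 ≡ 33.
  x = λ² - 29 - 29 = 1089 - 58 ≡ 44; y = λ·(29 - 44) - 29 ≡ 40. → (44, 40)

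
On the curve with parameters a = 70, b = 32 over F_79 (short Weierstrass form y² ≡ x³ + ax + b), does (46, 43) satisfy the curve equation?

y² = 43² ≡ 32; x³ + 70x + 32 = 100588 ≡ 21 (mod 79). 32 ≠ 21.

no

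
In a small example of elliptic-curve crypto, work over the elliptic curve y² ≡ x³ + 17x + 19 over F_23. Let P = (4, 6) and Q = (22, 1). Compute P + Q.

(21, 0)

(4, 6) + (22, 1). λ = (1 - 6)/(22 - 4) ≡ 18/18 mod 23. 18⁻¹ ≡ 9 (mod 23), so λ ≡ 1.
  x = λ² - 4 - 22 = 1 - 26 ≡ 21; y = λ·(4 - 21) - 6 ≡ 0. → (21, 0)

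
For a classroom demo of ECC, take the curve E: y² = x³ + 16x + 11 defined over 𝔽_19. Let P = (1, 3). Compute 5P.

Double-and-add on 5 = (101)₂. Start with P = (1, 3) for the leading 1-bit.
double: tangent at (1, 3): λ = (3·1² + 16)/(2·3) ≡ 0/6. 6⁻¹ ≡ 16 (mod 19), so λ ≡ 0·16 ≡ 0.
  x = λ² - 1 - 1 = 0 - 2 ≡ 17; y = λ·(1 - 17) - 3 ≡ 16. → (17, 16)
double: tangent at (17, 16): λ = (3·17² + 16)/(2·16) ≡ 9/13. 13⁻¹ ≡ 3 (mod 19) since 13·3 = 39 ≡ 1, so λ ≡ 9·3 ≡ 8.
  x = λ² - 17 - 17 = 64 - 34 ≡ 11; y = λ·(17 - 11) - 16 ≡ 13. → (11, 13)
add P: (11, 13) + (1, 3). λ = (3 - 13)/(1 - 11) ≡ 9/9 mod 19. 9⁻¹ ≡ 17 (mod 19) since 9·17 = 153 ≡ 1, so λ ≡ 1.
  x = λ² - 11 - 1 = 1 - 12 ≡ 8; y = λ·(11 - 8) - 13 ≡ 9. → (8, 9)

(8, 9)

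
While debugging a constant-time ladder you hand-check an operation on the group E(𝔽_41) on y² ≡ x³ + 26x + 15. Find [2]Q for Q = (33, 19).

(12, 13)

tangent at (33, 19): λ = (3·33² + 26)/(2·19) ≡ 13/38. 38⁻¹ ≡ 27 (mod 41), so λ ≡ 13·27 ≡ 23.
  x = λ² - 33 - 33 = 529 - 66 ≡ 12; y = λ·(33 - 12) - 19 ≡ 13. → (12, 13)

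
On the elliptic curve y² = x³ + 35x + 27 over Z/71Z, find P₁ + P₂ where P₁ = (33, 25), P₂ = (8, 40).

(19, 66)

(33, 25) + (8, 40). λ = (40 - 25)/(8 - 33) ≡ 15/46 mod 71. 46⁻¹ ≡ 17 (mod 71) since 46·17 = 782 ≡ 1, so λ ≡ 42.
  x = λ² - 33 - 8 = 1764 - 41 ≡ 19; y = λ·(33 - 19) - 25 ≡ 66. → (19, 66)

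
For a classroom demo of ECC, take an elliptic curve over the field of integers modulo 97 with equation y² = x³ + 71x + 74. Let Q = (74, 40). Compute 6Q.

(82, 22)

Repeated addition: build up to 6Q.
2Q: tangent at (74, 40): λ = (3·74² + 71)/(2·40) ≡ 9/80. 80⁻¹ ≡ 57 (mod 97) since 80·57 = 4560 ≡ 1, so λ ≡ 9·57 ≡ 28.
  x = λ² - 74 - 74 = 784 - 148 ≡ 54; y = λ·(74 - 54) - 40 ≡ 35. → (54, 35)
3Q: (54, 35) + (74, 40). λ = (40 - 35)/(74 - 54) ≡ 5/20 mod 97. 20⁻¹ ≡ 34 (mod 97) since 20·34 = 680 ≡ 1, so λ ≡ 73.
  x = λ² - 54 - 74 = 5329 - 128 ≡ 60; y = λ·(54 - 60) - 35 ≡ 12. → (60, 12)
4Q: (60, 12) + (74, 40). λ = (40 - 12)/(74 - 60) ≡ 28/14 mod 97. 14⁻¹ ≡ 7 (mod 97) since 14·7 = 98 ≡ 1, so λ ≡ 2.
  x = λ² - 60 - 74 = 4 - 134 ≡ 64; y = λ·(60 - 64) - 12 ≡ 77. → (64, 77)
5Q: (64, 77) + (74, 40). λ = (40 - 77)/(74 - 64) ≡ 60/10 mod 97. 10⁻¹ ≡ 68 (mod 97), so λ ≡ 6.
  x = λ² - 64 - 74 = 36 - 138 ≡ 92; y = λ·(64 - 92) - 77 ≡ 46. → (92, 46)
6Q: (92, 46) + (74, 40). λ = (40 - 46)/(74 - 92) ≡ 91/79 mod 97. 79⁻¹ ≡ 70 (mod 97) since 79·70 = 5530 ≡ 1, so λ ≡ 65.
  x = λ² - 92 - 74 = 4225 - 166 ≡ 82; y = λ·(92 - 82) - 46 ≡ 22. → (82, 22)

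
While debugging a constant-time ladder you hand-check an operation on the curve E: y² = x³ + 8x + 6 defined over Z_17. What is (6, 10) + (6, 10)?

tangent at (6, 10): λ = (3·6² + 8)/(2·10) ≡ 14/3. 3⁻¹ ≡ 6 (mod 17) since 3·6 = 18 ≡ 1, so λ ≡ 14·6 ≡ 16.
  x = λ² - 6 - 6 = 256 - 12 ≡ 6; y = λ·(6 - 6) - 10 ≡ 7. → (6, 7)

(6, 7)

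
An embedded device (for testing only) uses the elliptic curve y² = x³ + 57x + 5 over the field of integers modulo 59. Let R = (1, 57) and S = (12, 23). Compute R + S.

(1, 57) + (12, 23). λ = (23 - 57)/(12 - 1) ≡ 25/11 mod 59. 11⁻¹ ≡ 43 (mod 59), so λ ≡ 13.
  x = λ² - 1 - 12 = 169 - 13 ≡ 38; y = λ·(1 - 38) - 57 ≡ 52. → (38, 52)

(38, 52)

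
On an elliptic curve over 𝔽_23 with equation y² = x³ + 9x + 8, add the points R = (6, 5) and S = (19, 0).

(6, 5) + (19, 0). λ = (0 - 5)/(19 - 6) ≡ 18/13 mod 23. 13⁻¹ ≡ 16 (mod 23) since 13·16 = 208 ≡ 1, so λ ≡ 12.
  x = λ² - 6 - 19 = 144 - 25 ≡ 4; y = λ·(6 - 4) - 5 ≡ 19. → (4, 19)

(4, 19)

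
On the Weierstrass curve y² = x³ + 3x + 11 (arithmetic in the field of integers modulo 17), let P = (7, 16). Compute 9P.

Double-and-add on 9 = (1001)₂. Start with P = (7, 16) for the leading 1-bit.
double: tangent at (7, 16): λ = (3·7² + 3)/(2·16) ≡ 14/15. 15⁻¹ ≡ 8 (mod 17) since 15·8 = 120 ≡ 1, so λ ≡ 14·8 ≡ 10.
  x = λ² - 7 - 7 = 100 - 14 ≡ 1; y = λ·(7 - 1) - 16 ≡ 10. → (1, 10)
double: tangent at (1, 10): λ = (3·1² + 3)/(2·10) ≡ 6/3. 3⁻¹ ≡ 6 (mod 17) since 3·6 = 18 ≡ 1, so λ ≡ 6·6 ≡ 2.
  x = λ² - 1 - 1 = 4 - 2 ≡ 2; y = λ·(1 - 2) - 10 ≡ 5. → (2, 5)
double: tangent at (2, 5): λ = (3·2² + 3)/(2·5) ≡ 15/10. 10⁻¹ ≡ 12 (mod 17), so λ ≡ 15·12 ≡ 10.
  x = λ² - 2 - 2 = 100 - 4 ≡ 11; y = λ·(2 - 11) - 5 ≡ 7. → (11, 7)
add P: (11, 7) + (7, 16). λ = (16 - 7)/(7 - 11) ≡ 9/13 mod 17. 13⁻¹ ≡ 4 (mod 17) since 13·4 = 52 ≡ 1, so λ ≡ 2.
  x = λ² - 11 - 7 = 4 - 18 ≡ 3; y = λ·(11 - 3) - 7 ≡ 9. → (3, 9)

(3, 9)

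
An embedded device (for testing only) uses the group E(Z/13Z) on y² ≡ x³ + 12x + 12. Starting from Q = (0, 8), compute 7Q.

Repeated addition: build up to 7Q.
2Q: tangent at (0, 8): λ = (3·0² + 12)/(2·8) ≡ 12/3. 3⁻¹ ≡ 9 (mod 13) since 3·9 = 27 ≡ 1, so λ ≡ 12·9 ≡ 4.
  x = λ² - 0 - 0 = 16 - 0 ≡ 3; y = λ·(0 - 3) - 8 ≡ 6. → (3, 6)
3Q: (3, 6) + (0, 8). λ = (8 - 6)/(0 - 3) ≡ 2/10 mod 13. 10⁻¹ ≡ 4 (mod 13), so λ ≡ 8.
  x = λ² - 3 - 0 = 64 - 3 ≡ 9; y = λ·(3 - 9) - 6 ≡ 11. → (9, 11)
4Q: (9, 11) + (0, 8). λ = (8 - 11)/(0 - 9) ≡ 10/4 mod 13. 4⁻¹ ≡ 10 (mod 13) since 4·10 = 40 ≡ 1, so λ ≡ 9.
  x = λ² - 9 - 0 = 81 - 9 ≡ 7; y = λ·(9 - 7) - 11 ≡ 7. → (7, 7)
5Q: (7, 7) + (0, 8). λ = (8 - 7)/(0 - 7) ≡ 1/6 mod 13. 6⁻¹ ≡ 11 (mod 13) since 6·11 = 66 ≡ 1, so λ ≡ 11.
  x = λ² - 7 - 0 = 121 - 7 ≡ 10; y = λ·(7 - 10) - 7 ≡ 12. → (10, 12)
6Q: (10, 12) + (0, 8). λ = (8 - 12)/(0 - 10) ≡ 9/3 mod 13. 3⁻¹ ≡ 9 (mod 13), so λ ≡ 3.
  x = λ² - 10 - 0 = 9 - 10 ≡ 12; y = λ·(10 - 12) - 12 ≡ 8. → (12, 8)
7Q: (12, 8) + (0, 8). λ = (8 - 8)/(0 - 12) ≡ 0/1 mod 13. 1⁻¹ ≡ 1 (mod 13), so λ ≡ 0.
  x = λ² - 12 - 0 = 0 - 12 ≡ 1; y = λ·(12 - 1) - 8 ≡ 5. → (1, 5)

(1, 5)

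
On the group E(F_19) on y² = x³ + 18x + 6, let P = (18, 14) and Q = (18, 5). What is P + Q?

O

The two points share x = 18 and their y-coordinates satisfy 14 + 5 ≡ 0 (mod 19), so they are inverses. Their sum is the point at infinity.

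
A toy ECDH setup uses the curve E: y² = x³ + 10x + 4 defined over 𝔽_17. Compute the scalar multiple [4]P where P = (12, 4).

Double-and-add on 4 = (100)₂. Start with P = (12, 4) for the leading 1-bit.
double: tangent at (12, 4): λ = (3·12² + 10)/(2·4) ≡ 0/8. 8⁻¹ ≡ 15 (mod 17), so λ ≡ 0·15 ≡ 0.
  x = λ² - 12 - 12 = 0 - 24 ≡ 10; y = λ·(12 - 10) - 4 ≡ 13. → (10, 13)
double: tangent at (10, 13): λ = (3·10² + 10)/(2·13) ≡ 4/9. 9⁻¹ ≡ 2 (mod 17), so λ ≡ 4·2 ≡ 8.
  x = λ² - 10 - 10 = 64 - 20 ≡ 10; y = λ·(10 - 10) - 13 ≡ 4. → (10, 4)

(10, 4)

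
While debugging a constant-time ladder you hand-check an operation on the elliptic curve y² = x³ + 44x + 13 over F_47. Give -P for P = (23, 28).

(23, 19)

-(23, 28) = (23, -28 mod 47) = (23, 19).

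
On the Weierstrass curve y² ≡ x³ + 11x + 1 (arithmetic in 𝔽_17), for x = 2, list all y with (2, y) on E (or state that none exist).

none

x³ + 11x + 1 = 31 ≡ 14 (mod 17).
14 is a non-residue mod 17; no y exists.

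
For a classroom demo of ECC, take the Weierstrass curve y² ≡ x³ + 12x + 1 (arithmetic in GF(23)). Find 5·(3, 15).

(3, 15)

Write G = (3, 15).
Repeated addition: build up to 5G.
2G: tangent at (3, 15): λ = (3·3² + 12)/(2·15) ≡ 16/7. 7⁻¹ ≡ 10 (mod 23), so λ ≡ 16·10 ≡ 22.
  x = λ² - 3 - 3 = 484 - 6 ≡ 18; y = λ·(3 - 18) - 15 ≡ 0. → (18, 0)
3G: (18, 0) + (3, 15). λ = (15 - 0)/(3 - 18) ≡ 15/8 mod 23. 8⁻¹ ≡ 3 (mod 23), so λ ≡ 22.
  x = λ² - 18 - 3 = 484 - 21 ≡ 3; y = λ·(18 - 3) - 0 ≡ 8. → (3, 8)
4G: (3, 8) + (3, 15): same x and y₁ ≡ -y₂, so the sum is ∞.
5G: ∞ + (3, 15) = (3, 15) (identity).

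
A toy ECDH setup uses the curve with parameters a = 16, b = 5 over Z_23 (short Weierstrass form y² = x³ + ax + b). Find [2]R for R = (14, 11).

tangent at (14, 11): λ = (3·14² + 16)/(2·11) ≡ 6/22. 22⁻¹ ≡ 22 (mod 23) since 22·22 = 484 ≡ 1, so λ ≡ 6·22 ≡ 17.
  x = λ² - 14 - 14 = 289 - 28 ≡ 8; y = λ·(14 - 8) - 11 ≡ 22. → (8, 22)

(8, 22)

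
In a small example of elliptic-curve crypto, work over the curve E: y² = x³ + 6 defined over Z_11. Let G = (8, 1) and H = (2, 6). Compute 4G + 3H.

First 4G:
Double-and-add on 4 = (100)₂. Start with G = (8, 1) for the leading 1-bit.
double: tangent at (8, 1): λ = (3·8² + 0)/(2·1) ≡ 5/2. 2⁻¹ ≡ 6 (mod 11) since 2·6 = 12 ≡ 1, so λ ≡ 5·6 ≡ 8.
  x = λ² - 8 - 8 = 64 - 16 ≡ 4; y = λ·(8 - 4) - 1 ≡ 9. → (4, 9)
double: tangent at (4, 9): λ = (3·4² + 0)/(2·9) ≡ 4/7. 7⁻¹ ≡ 8 (mod 11), so λ ≡ 4·8 ≡ 10.
  x = λ² - 4 - 4 = 100 - 8 ≡ 4; y = λ·(4 - 4) - 9 ≡ 2. → (4, 2)
4G = (4, 2).
Next 3H:
Repeated addition: build up to 3H.
2H: tangent at (2, 6): λ = (3·2² + 0)/(2·6) ≡ 1/1. 1⁻¹ ≡ 1 (mod 11), so λ ≡ 1·1 ≡ 1.
  x = λ² - 2 - 2 = 1 - 4 ≡ 8; y = λ·(2 - 8) - 6 ≡ 10. → (8, 10)
3H: (8, 10) + (2, 6). λ = (6 - 10)/(2 - 8) ≡ 7/5 mod 11. 5⁻¹ ≡ 9 (mod 11), so λ ≡ 8.
  x = λ² - 8 - 2 = 64 - 10 ≡ 10; y = λ·(8 - 10) - 10 ≡ 7. → (10, 7)
3H = (10, 7).
Finally 4G + 3H:
(4, 2) + (10, 7). λ = (7 - 2)/(10 - 4) ≡ 5/6 mod 11. 6⁻¹ ≡ 2 (mod 11) since 6·2 = 12 ≡ 1, so λ ≡ 10.
  x = λ² - 4 - 10 = 100 - 14 ≡ 9; y = λ·(4 - 9) - 2 ≡ 3. → (9, 3)

(9, 3)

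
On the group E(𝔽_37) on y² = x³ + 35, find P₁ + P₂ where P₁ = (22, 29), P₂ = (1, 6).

(35, 29)

(22, 29) + (1, 6). λ = (6 - 29)/(1 - 22) ≡ 14/16 mod 37. 16⁻¹ ≡ 7 (mod 37) since 16·7 = 112 ≡ 1, so λ ≡ 24.
  x = λ² - 22 - 1 = 576 - 23 ≡ 35; y = λ·(22 - 35) - 29 ≡ 29. → (35, 29)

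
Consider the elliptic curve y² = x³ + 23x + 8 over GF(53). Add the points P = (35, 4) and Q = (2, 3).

(27, 38)

(35, 4) + (2, 3). λ = (3 - 4)/(2 - 35) ≡ 52/20 mod 53. 20⁻¹ ≡ 8 (mod 53), so λ ≡ 45.
  x = λ² - 35 - 2 = 2025 - 37 ≡ 27; y = λ·(35 - 27) - 4 ≡ 38. → (27, 38)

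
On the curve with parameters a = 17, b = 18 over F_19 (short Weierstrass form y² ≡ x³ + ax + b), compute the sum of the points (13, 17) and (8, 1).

(9, 11)

(13, 17) + (8, 1). λ = (1 - 17)/(8 - 13) ≡ 3/14 mod 19. 14⁻¹ ≡ 15 (mod 19), so λ ≡ 7.
  x = λ² - 13 - 8 = 49 - 21 ≡ 9; y = λ·(13 - 9) - 17 ≡ 11. → (9, 11)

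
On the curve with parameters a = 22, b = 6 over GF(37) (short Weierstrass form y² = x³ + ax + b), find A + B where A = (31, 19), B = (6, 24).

(3, 5)

(31, 19) + (6, 24). λ = (24 - 19)/(6 - 31) ≡ 5/12 mod 37. 12⁻¹ ≡ 34 (mod 37), so λ ≡ 22.
  x = λ² - 31 - 6 = 484 - 37 ≡ 3; y = λ·(31 - 3) - 19 ≡ 5. → (3, 5)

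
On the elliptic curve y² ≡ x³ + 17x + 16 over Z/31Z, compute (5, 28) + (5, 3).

O

The two points share x = 5 and their y-coordinates satisfy 28 + 3 ≡ 0 (mod 31), so they are inverses. Their sum is O.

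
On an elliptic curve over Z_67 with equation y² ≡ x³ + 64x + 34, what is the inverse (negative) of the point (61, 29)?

-(61, 29) = (61, -29 mod 67) = (61, 38).

(61, 38)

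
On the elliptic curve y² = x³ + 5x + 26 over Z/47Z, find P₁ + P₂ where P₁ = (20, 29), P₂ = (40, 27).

(20, 29) + (40, 27). λ = (27 - 29)/(40 - 20) ≡ 45/20 mod 47. 20⁻¹ ≡ 40 (mod 47) since 20·40 = 800 ≡ 1, so λ ≡ 14.
  x = λ² - 20 - 40 = 196 - 60 ≡ 42; y = λ·(20 - 42) - 29 ≡ 39. → (42, 39)

(42, 39)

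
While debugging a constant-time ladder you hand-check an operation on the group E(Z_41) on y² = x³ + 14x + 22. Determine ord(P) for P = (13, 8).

3

2P: tangent at (13, 8): λ = (3·13² + 14)/(2·8) ≡ 29/16. 16⁻¹ ≡ 18 (mod 41) since 16·18 = 288 ≡ 1, so λ ≡ 29·18 ≡ 30.
  x = λ² - 13 - 13 = 900 - 26 ≡ 13; y = λ·(13 - 13) - 8 ≡ 33. → (13, 33)
3P: (13, 33) + (13, 8): same x and y₁ ≡ -y₂, so the sum is ∞.
3P = ∞, so the order is 3.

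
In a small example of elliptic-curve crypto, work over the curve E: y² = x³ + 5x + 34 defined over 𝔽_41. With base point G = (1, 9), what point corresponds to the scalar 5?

(32, 30)

Repeated addition: build up to 5G.
2G: tangent at (1, 9): λ = (3·1² + 5)/(2·9) ≡ 8/18. 18⁻¹ ≡ 16 (mod 41) since 18·16 = 288 ≡ 1, so λ ≡ 8·16 ≡ 5.
  x = λ² - 1 - 1 = 25 - 2 ≡ 23; y = λ·(1 - 23) - 9 ≡ 4. → (23, 4)
3G: (23, 4) + (1, 9). λ = (9 - 4)/(1 - 23) ≡ 5/19 mod 41. 19⁻¹ ≡ 13 (mod 41), so λ ≡ 24.
  x = λ² - 23 - 1 = 576 - 24 ≡ 19; y = λ·(23 - 19) - 4 ≡ 10. → (19, 10)
4G: (19, 10) + (1, 9). λ = (9 - 10)/(1 - 19) ≡ 40/23 mod 41. 23⁻¹ ≡ 25 (mod 41), so λ ≡ 16.
  x = λ² - 19 - 1 = 256 - 20 ≡ 31; y = λ·(19 - 31) - 10 ≡ 3. → (31, 3)
5G: (31, 3) + (1, 9). λ = (9 - 3)/(1 - 31) ≡ 6/11 mod 41. 11⁻¹ ≡ 15 (mod 41), so λ ≡ 8.
  x = λ² - 31 - 1 = 64 - 32 ≡ 32; y = λ·(31 - 32) - 3 ≡ 30. → (32, 30)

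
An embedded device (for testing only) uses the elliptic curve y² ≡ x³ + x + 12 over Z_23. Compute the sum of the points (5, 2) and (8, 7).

(0, 14)

(5, 2) + (8, 7). λ = (7 - 2)/(8 - 5) ≡ 5/3 mod 23. 3⁻¹ ≡ 8 (mod 23) since 3·8 = 24 ≡ 1, so λ ≡ 17.
  x = λ² - 5 - 8 = 289 - 13 ≡ 0; y = λ·(5 - 0) - 2 ≡ 14. → (0, 14)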